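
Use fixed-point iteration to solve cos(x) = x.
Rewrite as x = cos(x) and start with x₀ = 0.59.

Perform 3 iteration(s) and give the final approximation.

Equation: cos(x) = x
Fixed-point form: x = cos(x)
x₀ = 0.59

x_1 = g(0.590000) = 0.830941
x_2 = g(0.830941) = 0.674181
x_3 = g(0.674181) = 0.781218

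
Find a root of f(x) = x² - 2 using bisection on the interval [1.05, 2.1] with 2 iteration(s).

f(x) = x² - 2
Initial interval: [1.05, 2.1]

Iteration 1:
  c_1 = (1.050000 + 2.100000)/2 = 1.575000
  f(c_1) = f(1.575000) = 0.480625
  f(a) × f(c) < 0, new interval: [1.050000, 1.575000]
Iteration 2:
  c_2 = (1.050000 + 1.575000)/2 = 1.312500
  f(c_2) = f(1.312500) = -0.277344
  f(a) × f(c) ≥ 0, new interval: [1.312500, 1.575000]

After 2 iteration(s), the approximation is c_2 = 1.312500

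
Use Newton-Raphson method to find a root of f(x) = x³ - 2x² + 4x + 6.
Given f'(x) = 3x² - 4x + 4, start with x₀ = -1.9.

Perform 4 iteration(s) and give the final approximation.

f(x) = x³ - 2x² + 4x + 6
f'(x) = 3x² - 4x + 4
x₀ = -1.9

Newton-Raphson formula: x_{n+1} = x_n - f(x_n)/f'(x_n)

Iteration 1:
  f(-1.900000) = -15.679000
  f'(-1.900000) = 22.430000
  x_1 = -1.900000 - (-15.679000)/22.430000 = -1.200981
Iteration 2:
  f(-1.200981) = -3.420874
  f'(-1.200981) = 13.130988
  x_2 = -1.200981 - (-3.420874)/13.130988 = -0.940462
Iteration 3:
  f(-0.940462) = -0.362591
  f'(-0.940462) = 10.415251
  x_3 = -0.940462 - (-0.362591)/10.415251 = -0.905648
Iteration 4:
  f(-0.905648) = -0.005801
  f'(-0.905648) = 10.083188
  x_4 = -0.905648 - (-0.005801)/10.083188 = -0.905073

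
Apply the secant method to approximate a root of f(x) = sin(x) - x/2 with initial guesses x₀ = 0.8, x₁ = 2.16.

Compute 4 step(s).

f(x) = sin(x) - x/2
x₀ = 0.8, x₁ = 2.16

Secant formula: x_{n+1} = x_n - f(x_n)(x_n - x_{n-1})/(f(x_n) - f(x_{n-1}))

Iteration 1:
  f(0.800000) = 0.317356
  f(2.160000) = -0.248617
  x_2 = 2.160000 - (-0.248617)×(2.160000 - 0.800000)/(-0.248617 - 0.317356)
       = 1.562589
Iteration 2:
  f(2.160000) = -0.248617
  f(1.562589) = 0.218672
  x_3 = 1.562589 - 0.218672×(1.562589 - 2.160000)/(0.218672 - (-0.248617))
       = 1.842153
Iteration 3:
  f(1.562589) = 0.218672
  f(1.842153) = 0.042332
  x_4 = 1.842153 - 0.042332×(1.842153 - 1.562589)/(0.042332 - 0.218672)
       = 1.909264
Iteration 4:
  f(1.842153) = 0.042332
  f(1.909264) = -0.011368
  x_5 = 1.909264 - (-0.011368)×(1.909264 - 1.842153)/(-0.011368 - 0.042332)
       = 1.895057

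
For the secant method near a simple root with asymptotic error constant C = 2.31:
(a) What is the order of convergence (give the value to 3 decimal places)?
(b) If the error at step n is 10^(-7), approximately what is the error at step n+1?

(a) Secant method has superlinear convergence with order φ = (1+√5)/2 ≈ 1.618.
    This means |e_{n+1}| ≈ C|e_n|^1.618.

(b) With |e_n| = 10^(-7) and C = 2.31:
    |e_{n+1}| ≈ 2.31 × (10^(-7))^1.618 = 2.31 × 10^(-11.33)

(a) ≈ 1.618 (golden ratio); (b) |e_{n+1}| ≈ 1.090e-11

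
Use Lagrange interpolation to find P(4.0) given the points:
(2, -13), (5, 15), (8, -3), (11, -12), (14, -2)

Lagrange interpolation formula:
P(x) = Σ yᵢ × Lᵢ(x)
where Lᵢ(x) = Π_{j≠i} (x - xⱼ)/(xᵢ - xⱼ)

L_0(4.0) = (4.0 - 5)/(2 - 5) × (4.0 - 8)/(2 - 8) × (4.0 - 11)/(2 - 11) × (4.0 - 14)/(2 - 14) = 0.144033
L_1(4.0) = (4.0 - 2)/(5 - 2) × (4.0 - 8)/(5 - 8) × (4.0 - 11)/(5 - 11) × (4.0 - 14)/(5 - 14) = 1.152263
L_2(4.0) = (4.0 - 2)/(8 - 2) × (4.0 - 5)/(8 - 5) × (4.0 - 11)/(8 - 11) × (4.0 - 14)/(8 - 14) = -0.432099
L_3(4.0) = (4.0 - 2)/(11 - 2) × (4.0 - 5)/(11 - 5) × (4.0 - 8)/(11 - 8) × (4.0 - 14)/(11 - 14) = 0.164609
L_4(4.0) = (4.0 - 2)/(14 - 2) × (4.0 - 5)/(14 - 5) × (4.0 - 8)/(14 - 8) × (4.0 - 11)/(14 - 11) = -0.028807

P(4.0) = (-13)×L_0(4.0) + 15×L_1(4.0) + (-3)×L_2(4.0) + (-12)×L_3(4.0) + (-2)×L_4(4.0)
P(4.0) = 14.790123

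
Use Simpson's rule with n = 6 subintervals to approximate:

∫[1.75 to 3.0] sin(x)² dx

f(x) = sin(x)²
a = 1.75, b = 3.0, n = 6
h = (b - a)/n = 0.208333

Simpson's rule: (h/3)[f(x₀) + 4f(x₁) + 2f(x₂) + ... + f(xₙ)]

x_0 = 1.7500, f(x_0) = 0.968228, coefficient = 1
x_1 = 1.9583, f(x_1) = 0.857185, coefficient = 4
x_2 = 2.1667, f(x_2) = 0.685022, coefficient = 2
x_3 = 2.3750, f(x_3) = 0.481199, coefficient = 4
x_4 = 2.5833, f(x_4) = 0.280593, coefficient = 2
x_5 = 2.7917, f(x_5) = 0.117531, coefficient = 4
x_6 = 3.0000, f(x_6) = 0.019915, coefficient = 1

I ≈ (0.208333/3) × 8.743032 = 0.607155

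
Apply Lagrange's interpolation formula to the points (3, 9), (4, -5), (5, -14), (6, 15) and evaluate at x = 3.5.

Lagrange interpolation formula:
P(x) = Σ yᵢ × Lᵢ(x)
where Lᵢ(x) = Π_{j≠i} (x - xⱼ)/(xᵢ - xⱼ)

L_0(3.5) = (3.5 - 4)/(3 - 4) × (3.5 - 5)/(3 - 5) × (3.5 - 6)/(3 - 6) = 0.312500
L_1(3.5) = (3.5 - 3)/(4 - 3) × (3.5 - 5)/(4 - 5) × (3.5 - 6)/(4 - 6) = 0.937500
L_2(3.5) = (3.5 - 3)/(5 - 3) × (3.5 - 4)/(5 - 4) × (3.5 - 6)/(5 - 6) = -0.312500
L_3(3.5) = (3.5 - 3)/(6 - 3) × (3.5 - 4)/(6 - 4) × (3.5 - 5)/(6 - 5) = 0.062500

P(3.5) = 9×L_0(3.5) + (-5)×L_1(3.5) + (-14)×L_2(3.5) + 15×L_3(3.5)
P(3.5) = 3.437500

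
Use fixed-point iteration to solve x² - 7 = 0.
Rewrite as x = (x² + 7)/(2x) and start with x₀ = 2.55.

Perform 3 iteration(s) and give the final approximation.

Equation: x² - 7 = 0
Fixed-point form: x = (x² + 7)/(2x)
x₀ = 2.55

x_1 = g(2.550000) = 2.647549
x_2 = g(2.647549) = 2.645752
x_3 = g(2.645752) = 2.645751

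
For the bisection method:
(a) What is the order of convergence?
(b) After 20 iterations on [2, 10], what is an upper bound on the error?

(a) Bisection has linear (order 1) convergence; the error is halved each step.

(b) Error bound = (b-a)/2^n = (10 - 2)/2^{20}
    = 8/2^{20}

(a) 1 (linear); (b) error ≤ 7.63e-06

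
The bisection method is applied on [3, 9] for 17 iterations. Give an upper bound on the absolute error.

Bisection error bound: |error| ≤ (b-a)/2^n
|error| ≤ (9 - 3)/2^17 = 6/2^17
|error| ≤ 0.0000457764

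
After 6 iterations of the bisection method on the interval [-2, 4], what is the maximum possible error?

Bisection error bound: |error| ≤ (b-a)/2^n
|error| ≤ (4 - (-2))/2^6 = 6/2^6
|error| ≤ 0.0937500000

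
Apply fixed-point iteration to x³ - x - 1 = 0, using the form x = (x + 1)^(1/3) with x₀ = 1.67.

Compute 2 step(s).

Equation: x³ - x - 1 = 0
Fixed-point form: x = (x + 1)^(1/3)
x₀ = 1.67

x_1 = g(1.670000) = 1.387300
x_2 = g(1.387300) = 1.336500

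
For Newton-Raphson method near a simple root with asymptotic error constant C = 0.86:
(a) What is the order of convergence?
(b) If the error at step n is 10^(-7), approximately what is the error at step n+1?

(a) Newton-Raphson has quadratic (order 2) convergence near simple roots.
    This means |e_{n+1}| ≈ C|e_n|².

(b) With |e_n| = 10^(-7) and C = 0.86:
    |e_{n+1}| ≈ 0.86 × (10^(-7))² = 0.86 × 10^(-14)

(a) 2 (quadratic); (b) |e_{n+1}| ≈ 8.600e-15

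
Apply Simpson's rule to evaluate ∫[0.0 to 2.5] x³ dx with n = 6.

f(x) = x³
a = 0.0, b = 2.5, n = 6
h = (b - a)/n = 0.416667

Simpson's rule: (h/3)[f(x₀) + 4f(x₁) + 2f(x₂) + ... + f(xₙ)]

x_0 = 0.0000, f(x_0) = 0.000000, coefficient = 1
x_1 = 0.4167, f(x_1) = 0.072338, coefficient = 4
x_2 = 0.8333, f(x_2) = 0.578704, coefficient = 2
x_3 = 1.2500, f(x_3) = 1.953125, coefficient = 4
x_4 = 1.6667, f(x_4) = 4.629630, coefficient = 2
x_5 = 2.0833, f(x_5) = 9.042245, coefficient = 4
x_6 = 2.5000, f(x_6) = 15.625000, coefficient = 1

I ≈ (0.416667/3) × 70.312500 = 9.765625
Exact value: 9.765625
Error: 0.000000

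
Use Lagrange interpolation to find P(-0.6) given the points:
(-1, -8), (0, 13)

Lagrange interpolation formula:
P(x) = Σ yᵢ × Lᵢ(x)
where Lᵢ(x) = Π_{j≠i} (x - xⱼ)/(xᵢ - xⱼ)

L_0(-0.6) = (-0.6 - 0)/(-1 - 0) = 0.600000
L_1(-0.6) = (-0.6 - (-1))/(0 - (-1)) = 0.400000

P(-0.6) = (-8)×L_0(-0.6) + 13×L_1(-0.6)
P(-0.6) = 0.400000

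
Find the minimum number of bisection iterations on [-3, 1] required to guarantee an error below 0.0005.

We need (b-a)/2^n ≤ 0.0005
(1 - (-3))/2^n ≤ 0.0005
4/2^n ≤ 0.0005
2^n ≥ 8000
n ≥ log₂(8000) = 12.97
n ≥ 13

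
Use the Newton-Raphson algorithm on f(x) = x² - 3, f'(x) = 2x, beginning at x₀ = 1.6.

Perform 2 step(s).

f(x) = x² - 3
f'(x) = 2x
x₀ = 1.6

Newton-Raphson formula: x_{n+1} = x_n - f(x_n)/f'(x_n)

Iteration 1:
  f(1.600000) = -0.440000
  f'(1.600000) = 3.200000
  x_1 = 1.600000 - (-0.440000)/3.200000 = 1.737500
Iteration 2:
  f(1.737500) = 0.018906
  f'(1.737500) = 3.475000
  x_2 = 1.737500 - 0.018906/3.475000 = 1.732059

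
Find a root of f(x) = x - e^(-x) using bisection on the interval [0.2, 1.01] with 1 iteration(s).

f(x) = x - e^(-x)
Initial interval: [0.2, 1.01]

Iteration 1:
  c_1 = (0.200000 + 1.010000)/2 = 0.605000
  f(c_1) = f(0.605000) = 0.058926
  f(a) × f(c) < 0, new interval: [0.200000, 0.605000]

After 1 iteration(s), the approximation is c_1 = 0.605000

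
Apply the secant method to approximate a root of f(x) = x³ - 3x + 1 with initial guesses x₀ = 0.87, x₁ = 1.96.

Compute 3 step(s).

f(x) = x³ - 3x + 1
x₀ = 0.87, x₁ = 1.96

Secant formula: x_{n+1} = x_n - f(x_n)(x_n - x_{n-1})/(f(x_n) - f(x_{n-1}))

Iteration 1:
  f(0.870000) = -0.951497
  f(1.960000) = 2.649536
  x_2 = 1.960000 - 2.649536×(1.960000 - 0.870000)/(2.649536 - (-0.951497))
       = 1.158010
Iteration 2:
  f(1.960000) = 2.649536
  f(1.158010) = -0.921154
  x_3 = 1.158010 - (-0.921154)×(1.158010 - 1.960000)/(-0.921154 - 2.649536)
       = 1.364904
Iteration 3:
  f(1.158010) = -0.921154
  f(1.364904) = -0.551946
  x_4 = 1.364904 - (-0.551946)×(1.364904 - 1.158010)/(-0.551946 - (-0.921154))
       = 1.674201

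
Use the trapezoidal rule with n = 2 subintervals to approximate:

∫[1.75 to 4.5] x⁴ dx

f(x) = x⁴
a = 1.75, b = 4.5, n = 2
h = (b - a)/n = 1.375000

Trapezoidal rule: (h/2)[f(x₀) + 2f(x₁) + 2f(x₂) + ... + f(xₙ)]

x_0 = 1.7500, f(x_0) = 9.378906, coefficient = 1
x_1 = 3.1250, f(x_1) = 95.367432, coefficient = 2
x_2 = 4.5000, f(x_2) = 410.062500, coefficient = 1

I ≈ (1.375000/2) × 610.176270 = 419.496185
Exact value: 365.773633
Error: 53.722552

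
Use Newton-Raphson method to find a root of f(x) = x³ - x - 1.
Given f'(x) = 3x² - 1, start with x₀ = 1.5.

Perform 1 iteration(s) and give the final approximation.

f(x) = x³ - x - 1
f'(x) = 3x² - 1
x₀ = 1.5

Newton-Raphson formula: x_{n+1} = x_n - f(x_n)/f'(x_n)

Iteration 1:
  f(1.500000) = 0.875000
  f'(1.500000) = 5.750000
  x_1 = 1.500000 - 0.875000/5.750000 = 1.347826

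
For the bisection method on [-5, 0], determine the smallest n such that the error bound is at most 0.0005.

We need (b-a)/2^n ≤ 0.0005
(0 - (-5))/2^n ≤ 0.0005
5/2^n ≤ 0.0005
2^n ≥ 10000
n ≥ log₂(10000) = 13.29
n ≥ 14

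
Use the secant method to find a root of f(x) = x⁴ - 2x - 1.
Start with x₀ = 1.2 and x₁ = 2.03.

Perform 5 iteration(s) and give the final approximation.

f(x) = x⁴ - 2x - 1
x₀ = 1.2, x₁ = 2.03

Secant formula: x_{n+1} = x_n - f(x_n)(x_n - x_{n-1})/(f(x_n) - f(x_{n-1}))

Iteration 1:
  f(1.200000) = -1.326400
  f(2.030000) = 11.921817
  x_2 = 2.030000 - 11.921817×(2.030000 - 1.200000)/(11.921817 - (-1.326400))
       = 1.283099
Iteration 2:
  f(2.030000) = 11.921817
  f(1.283099) = -0.855753
  x_3 = 1.283099 - (-0.855753)×(1.283099 - 2.030000)/(-0.855753 - 11.921817)
       = 1.333121
Iteration 3:
  f(1.283099) = -0.855753
  f(1.333121) = -0.507760
  x_4 = 1.333121 - (-0.507760)×(1.333121 - 1.283099)/(-0.507760 - (-0.855753))
       = 1.406109
Iteration 4:
  f(1.333121) = -0.507760
  f(1.406109) = 0.096874
  x_5 = 1.406109 - 0.096874×(1.406109 - 1.333121)/(0.096874 - (-0.507760))
       = 1.394415
Iteration 5:
  f(1.406109) = 0.096874
  f(1.394415) = -0.008166
  x_6 = 1.394415 - (-0.008166)×(1.394415 - 1.406109)/(-0.008166 - 0.096874)
       = 1.395324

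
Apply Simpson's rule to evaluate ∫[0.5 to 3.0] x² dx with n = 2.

f(x) = x²
a = 0.5, b = 3.0, n = 2
h = (b - a)/n = 1.250000

Simpson's rule: (h/3)[f(x₀) + 4f(x₁) + 2f(x₂) + ... + f(xₙ)]

x_0 = 0.5000, f(x_0) = 0.250000, coefficient = 1
x_1 = 1.7500, f(x_1) = 3.062500, coefficient = 4
x_2 = 3.0000, f(x_2) = 9.000000, coefficient = 1

I ≈ (1.250000/3) × 21.500000 = 8.958333
Exact value: 8.958333
Error: 0.000000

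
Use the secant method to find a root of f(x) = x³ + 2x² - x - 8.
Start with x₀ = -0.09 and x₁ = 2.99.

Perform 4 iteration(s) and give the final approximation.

f(x) = x³ + 2x² - x - 8
x₀ = -0.09, x₁ = 2.99

Secant formula: x_{n+1} = x_n - f(x_n)(x_n - x_{n-1})/(f(x_n) - f(x_{n-1}))

Iteration 1:
  f(-0.090000) = -7.894529
  f(2.990000) = 33.621099
  x_2 = 2.990000 - 33.621099×(2.990000 - (-0.090000))/(33.621099 - (-7.894529))
       = 0.495687
Iteration 2:
  f(2.990000) = 33.621099
  f(0.495687) = -7.882483
  x_3 = 0.495687 - (-7.882483)×(0.495687 - 2.990000)/(-7.882483 - 33.621099)
       = 0.969414
Iteration 3:
  f(0.495687) = -7.882483
  f(0.969414) = -6.178867
  x_4 = 0.969414 - (-6.178867)×(0.969414 - 0.495687)/(-6.178867 - (-7.882483))
       = 2.687582
Iteration 4:
  f(0.969414) = -6.178867
  f(2.687582) = 23.171264
  x_5 = 2.687582 - 23.171264×(2.687582 - 0.969414)/(23.171264 - (-6.178867))
       = 1.331127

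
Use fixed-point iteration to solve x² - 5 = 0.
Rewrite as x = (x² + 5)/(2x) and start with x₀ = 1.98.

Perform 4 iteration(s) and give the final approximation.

Equation: x² - 5 = 0
Fixed-point form: x = (x² + 5)/(2x)
x₀ = 1.98

x_1 = g(1.980000) = 2.252626
x_2 = g(2.252626) = 2.236129
x_3 = g(2.236129) = 2.236068
x_4 = g(2.236068) = 2.236068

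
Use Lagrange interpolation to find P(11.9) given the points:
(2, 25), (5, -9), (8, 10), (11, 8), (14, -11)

Lagrange interpolation formula:
P(x) = Σ yᵢ × Lᵢ(x)
where Lᵢ(x) = Π_{j≠i} (x - xⱼ)/(xᵢ - xⱼ)

L_0(11.9) = (11.9 - 5)/(2 - 5) × (11.9 - 8)/(2 - 8) × (11.9 - 11)/(2 - 11) × (11.9 - 14)/(2 - 14) = -0.026163
L_1(11.9) = (11.9 - 2)/(5 - 2) × (11.9 - 8)/(5 - 8) × (11.9 - 11)/(5 - 11) × (11.9 - 14)/(5 - 14) = 0.150150
L_2(11.9) = (11.9 - 2)/(8 - 2) × (11.9 - 5)/(8 - 5) × (11.9 - 11)/(8 - 11) × (11.9 - 14)/(8 - 14) = -0.398475
L_3(11.9) = (11.9 - 2)/(11 - 2) × (11.9 - 5)/(11 - 5) × (11.9 - 8)/(11 - 8) × (11.9 - 14)/(11 - 14) = 1.151150
L_4(11.9) = (11.9 - 2)/(14 - 2) × (11.9 - 5)/(14 - 5) × (11.9 - 8)/(14 - 8) × (11.9 - 11)/(14 - 11) = 0.123338

P(11.9) = 25×L_0(11.9) + (-9)×L_1(11.9) + 10×L_2(11.9) + 8×L_3(11.9) + (-11)×L_4(11.9)
P(11.9) = 1.862325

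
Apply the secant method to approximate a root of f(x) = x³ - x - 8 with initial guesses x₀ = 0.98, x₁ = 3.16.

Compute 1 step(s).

f(x) = x³ - x - 8
x₀ = 0.98, x₁ = 3.16

Secant formula: x_{n+1} = x_n - f(x_n)(x_n - x_{n-1})/(f(x_n) - f(x_{n-1}))

Iteration 1:
  f(0.980000) = -8.038808
  f(3.160000) = 20.394496
  x_2 = 3.160000 - 20.394496×(3.160000 - 0.980000)/(20.394496 - (-8.038808))
       = 1.596341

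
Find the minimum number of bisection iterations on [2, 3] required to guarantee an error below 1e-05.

We need (b-a)/2^n ≤ 1e-05
(3 - 2)/2^n ≤ 1e-05
1/2^n ≤ 1e-05
2^n ≥ 100000
n ≥ log₂(100000) = 16.61
n ≥ 17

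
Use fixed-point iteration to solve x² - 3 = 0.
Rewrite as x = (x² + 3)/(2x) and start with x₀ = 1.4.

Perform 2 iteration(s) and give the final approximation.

Equation: x² - 3 = 0
Fixed-point form: x = (x² + 3)/(2x)
x₀ = 1.4

x_1 = g(1.400000) = 1.771429
x_2 = g(1.771429) = 1.732488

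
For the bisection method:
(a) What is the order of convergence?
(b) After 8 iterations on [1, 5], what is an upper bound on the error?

(a) Bisection has linear (order 1) convergence; the error is halved each step.

(b) Error bound = (b-a)/2^n = (5 - 1)/2^{8}
    = 4/2^{8}

(a) 1 (linear); (b) error ≤ 1.56e-02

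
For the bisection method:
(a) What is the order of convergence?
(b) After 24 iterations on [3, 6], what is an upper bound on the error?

(a) Bisection has linear (order 1) convergence; the error is halved each step.

(b) Error bound = (b-a)/2^n = (6 - 3)/2^{24}
    = 3/2^{24}

(a) 1 (linear); (b) error ≤ 1.79e-07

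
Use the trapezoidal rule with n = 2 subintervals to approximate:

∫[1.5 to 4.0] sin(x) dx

f(x) = sin(x)
a = 1.5, b = 4.0, n = 2
h = (b - a)/n = 1.250000

Trapezoidal rule: (h/2)[f(x₀) + 2f(x₁) + 2f(x₂) + ... + f(xₙ)]

x_0 = 1.5000, f(x_0) = 0.997495, coefficient = 1
x_1 = 2.7500, f(x_1) = 0.381661, coefficient = 2
x_2 = 4.0000, f(x_2) = -0.756802, coefficient = 1

I ≈ (1.250000/2) × 1.004014 = 0.627509
Exact value: 0.724381
Error: 0.096872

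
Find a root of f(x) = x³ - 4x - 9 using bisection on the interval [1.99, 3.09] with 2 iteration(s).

f(x) = x³ - 4x - 9
Initial interval: [1.99, 3.09]

Iteration 1:
  c_1 = (1.990000 + 3.090000)/2 = 2.540000
  f(c_1) = f(2.540000) = -2.772936
  f(a) × f(c) ≥ 0, new interval: [2.540000, 3.090000]
Iteration 2:
  c_2 = (2.540000 + 3.090000)/2 = 2.815000
  f(c_2) = f(2.815000) = 2.046693
  f(a) × f(c) < 0, new interval: [2.540000, 2.815000]

After 2 iteration(s), the approximation is c_2 = 2.815000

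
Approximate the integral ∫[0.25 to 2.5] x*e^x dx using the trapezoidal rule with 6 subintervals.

f(x) = x*e^x
a = 0.25, b = 2.5, n = 6
h = (b - a)/n = 0.375000

Trapezoidal rule: (h/2)[f(x₀) + 2f(x₁) + 2f(x₂) + ... + f(xₙ)]

x_0 = 0.2500, f(x_0) = 0.321006, coefficient = 1
x_1 = 0.6250, f(x_1) = 1.167654, coefficient = 2
x_2 = 1.0000, f(x_2) = 2.718282, coefficient = 2
x_3 = 1.3750, f(x_3) = 5.438230, coefficient = 2
x_4 = 1.7500, f(x_4) = 10.070555, coefficient = 2
x_5 = 2.1250, f(x_5) = 17.792407, coefficient = 2
x_6 = 2.5000, f(x_6) = 30.456235, coefficient = 1

I ≈ (0.375000/2) × 105.151497 = 19.715906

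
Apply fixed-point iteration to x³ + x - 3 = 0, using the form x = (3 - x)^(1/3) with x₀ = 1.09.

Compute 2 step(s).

Equation: x³ + x - 3 = 0
Fixed-point form: x = (3 - x)^(1/3)
x₀ = 1.09

x_1 = g(1.090000) = 1.240731
x_2 = g(1.240731) = 1.207195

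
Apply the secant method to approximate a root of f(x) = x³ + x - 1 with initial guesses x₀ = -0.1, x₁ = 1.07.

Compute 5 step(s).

f(x) = x³ + x - 1
x₀ = -0.1, x₁ = 1.07

Secant formula: x_{n+1} = x_n - f(x_n)(x_n - x_{n-1})/(f(x_n) - f(x_{n-1}))

Iteration 1:
  f(-0.100000) = -1.101000
  f(1.070000) = 1.295043
  x_2 = 1.070000 - 1.295043×(1.070000 - (-0.100000))/(1.295043 - (-1.101000))
       = 0.437624
Iteration 2:
  f(1.070000) = 1.295043
  f(0.437624) = -0.478565
  x_3 = 0.437624 - (-0.478565)×(0.437624 - 1.070000)/(-0.478565 - 1.295043)
       = 0.608255
Iteration 3:
  f(0.437624) = -0.478565
  f(0.608255) = -0.166706
  x_4 = 0.608255 - (-0.166706)×(0.608255 - 0.437624)/(-0.166706 - (-0.478565))
       = 0.699467
Iteration 4:
  f(0.608255) = -0.166706
  f(0.699467) = 0.041685
  x_5 = 0.699467 - 0.041685×(0.699467 - 0.608255)/(0.041685 - (-0.166706))
       = 0.681222
Iteration 5:
  f(0.699467) = 0.041685
  f(0.681222) = -0.002648
  x_6 = 0.681222 - (-0.002648)×(0.681222 - 0.699467)/(-0.002648 - 0.041685)
       = 0.682312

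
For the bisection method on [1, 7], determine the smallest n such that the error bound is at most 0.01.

We need (b-a)/2^n ≤ 0.01
(7 - 1)/2^n ≤ 0.01
6/2^n ≤ 0.01
2^n ≥ 600
n ≥ log₂(600) = 9.23
n ≥ 10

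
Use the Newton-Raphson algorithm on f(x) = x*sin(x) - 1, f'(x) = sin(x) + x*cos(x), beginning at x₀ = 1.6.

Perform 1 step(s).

f(x) = x*sin(x) - 1
f'(x) = sin(x) + x*cos(x)
x₀ = 1.6

Newton-Raphson formula: x_{n+1} = x_n - f(x_n)/f'(x_n)

Iteration 1:
  f(1.600000) = 0.599318
  f'(1.600000) = 0.952854
  x_1 = 1.600000 - 0.599318/0.952854 = 0.971029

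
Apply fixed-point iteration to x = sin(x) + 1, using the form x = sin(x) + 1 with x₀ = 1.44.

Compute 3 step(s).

Equation: x = sin(x) + 1
Fixed-point form: x = sin(x) + 1
x₀ = 1.44

x_1 = g(1.440000) = 1.991458
x_2 = g(1.991458) = 1.912819
x_3 = g(1.912819) = 1.942078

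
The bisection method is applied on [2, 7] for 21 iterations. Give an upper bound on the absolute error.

Bisection error bound: |error| ≤ (b-a)/2^n
|error| ≤ (7 - 2)/2^21 = 5/2^21
|error| ≤ 0.0000023842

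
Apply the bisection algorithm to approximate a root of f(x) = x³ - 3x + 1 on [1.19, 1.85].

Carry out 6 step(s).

f(x) = x³ - 3x + 1
Initial interval: [1.19, 1.85]

Iteration 1:
  c_1 = (1.190000 + 1.850000)/2 = 1.520000
  f(c_1) = f(1.520000) = -0.048192
  f(a) × f(c) ≥ 0, new interval: [1.520000, 1.850000]
Iteration 2:
  c_2 = (1.520000 + 1.850000)/2 = 1.685000
  f(c_2) = f(1.685000) = 0.729094
  f(a) × f(c) < 0, new interval: [1.520000, 1.685000]
Iteration 3:
  c_3 = (1.520000 + 1.685000)/2 = 1.602500
  f(c_3) = f(1.602500) = 0.307730
  f(a) × f(c) < 0, new interval: [1.520000, 1.602500]
Iteration 4:
  c_4 = (1.520000 + 1.602500)/2 = 1.561250
  f(c_4) = f(1.561250) = 0.121799
  f(a) × f(c) < 0, new interval: [1.520000, 1.561250]
Iteration 5:
  c_5 = (1.520000 + 1.561250)/2 = 1.540625
  f(c_5) = f(1.540625) = 0.034838
  f(a) × f(c) < 0, new interval: [1.520000, 1.540625]
Iteration 6:
  c_6 = (1.520000 + 1.540625)/2 = 1.530312
  f(c_6) = f(1.530312) = -0.007165
  f(a) × f(c) ≥ 0, new interval: [1.530312, 1.540625]

After 6 iteration(s), the approximation is c_6 = 1.530312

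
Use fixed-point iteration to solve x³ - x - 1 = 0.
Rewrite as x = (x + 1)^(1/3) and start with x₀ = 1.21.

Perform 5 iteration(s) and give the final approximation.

Equation: x³ - x - 1 = 0
Fixed-point form: x = (x + 1)^(1/3)
x₀ = 1.21

x_1 = g(1.210000) = 1.302559
x_2 = g(1.302559) = 1.320496
x_3 = g(1.320496) = 1.323915
x_4 = g(1.323915) = 1.324566
x_5 = g(1.324566) = 1.324689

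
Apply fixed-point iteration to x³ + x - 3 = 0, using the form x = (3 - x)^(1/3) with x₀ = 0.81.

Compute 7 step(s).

Equation: x³ + x - 3 = 0
Fixed-point form: x = (3 - x)^(1/3)
x₀ = 0.81

x_1 = g(0.810000) = 1.298618
x_2 = g(1.298618) = 1.193807
x_3 = g(1.193807) = 1.217834
x_4 = g(1.217834) = 1.212410
x_5 = g(1.212410) = 1.213638
x_6 = g(1.213638) = 1.213360
x_7 = g(1.213360) = 1.213423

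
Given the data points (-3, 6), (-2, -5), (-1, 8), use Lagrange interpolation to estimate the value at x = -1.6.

Lagrange interpolation formula:
P(x) = Σ yᵢ × Lᵢ(x)
where Lᵢ(x) = Π_{j≠i} (x - xⱼ)/(xᵢ - xⱼ)

L_0(-1.6) = (-1.6 - (-2))/(-3 - (-2)) × (-1.6 - (-1))/(-3 - (-1)) = -0.120000
L_1(-1.6) = (-1.6 - (-3))/(-2 - (-3)) × (-1.6 - (-1))/(-2 - (-1)) = 0.840000
L_2(-1.6) = (-1.6 - (-3))/(-1 - (-3)) × (-1.6 - (-2))/(-1 - (-2)) = 0.280000

P(-1.6) = 6×L_0(-1.6) + (-5)×L_1(-1.6) + 8×L_2(-1.6)
P(-1.6) = -2.680000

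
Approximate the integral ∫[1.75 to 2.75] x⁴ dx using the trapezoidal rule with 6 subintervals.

f(x) = x⁴
a = 1.75, b = 2.75, n = 6
h = (b - a)/n = 0.166667

Trapezoidal rule: (h/2)[f(x₀) + 2f(x₁) + 2f(x₂) + ... + f(xₙ)]

x_0 = 1.7500, f(x_0) = 9.378906, coefficient = 1
x_1 = 1.9167, f(x_1) = 13.495419, coefficient = 2
x_2 = 2.0833, f(x_2) = 18.838011, coefficient = 2
x_3 = 2.2500, f(x_3) = 25.628906, coefficient = 2
x_4 = 2.4167, f(x_4) = 34.108845, coefficient = 2
x_5 = 2.5833, f(x_5) = 44.537085, coefficient = 2
x_6 = 2.7500, f(x_6) = 57.191406, coefficient = 1

I ≈ (0.166667/2) × 339.786844 = 28.315570
Exact value: 28.172656
Error: 0.142914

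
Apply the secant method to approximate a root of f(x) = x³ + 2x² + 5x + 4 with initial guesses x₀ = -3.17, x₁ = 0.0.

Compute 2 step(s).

f(x) = x³ + 2x² + 5x + 4
x₀ = -3.17, x₁ = 0.0

Secant formula: x_{n+1} = x_n - f(x_n)(x_n - x_{n-1})/(f(x_n) - f(x_{n-1}))

Iteration 1:
  f(-3.170000) = -23.607213
  f(0.000000) = 4.000000
  x_2 = 0.000000 - 4.000000×(0.000000 - (-3.170000))/(4.000000 - (-23.607213))
       = -0.459300
Iteration 2:
  f(0.000000) = 4.000000
  f(-0.459300) = 2.028520
  x_3 = -0.459300 - 2.028520×(-0.459300 - 0.000000)/(2.028520 - 4.000000)
       = -0.931889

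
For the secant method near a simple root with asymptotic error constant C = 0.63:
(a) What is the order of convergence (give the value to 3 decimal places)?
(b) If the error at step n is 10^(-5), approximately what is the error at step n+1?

(a) Secant method has superlinear convergence with order φ = (1+√5)/2 ≈ 1.618.
    This means |e_{n+1}| ≈ C|e_n|^1.618.

(b) With |e_n| = 10^(-5) and C = 0.63:
    |e_{n+1}| ≈ 0.63 × (10^(-5))^1.618 = 0.63 × 10^(-8.09)

(a) ≈ 1.618 (golden ratio); (b) |e_{n+1}| ≈ 5.119e-09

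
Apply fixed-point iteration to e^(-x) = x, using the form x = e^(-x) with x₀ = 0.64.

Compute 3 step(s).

Equation: e^(-x) = x
Fixed-point form: x = e^(-x)
x₀ = 0.64

x_1 = g(0.640000) = 0.527292
x_2 = g(0.527292) = 0.590201
x_3 = g(0.590201) = 0.554216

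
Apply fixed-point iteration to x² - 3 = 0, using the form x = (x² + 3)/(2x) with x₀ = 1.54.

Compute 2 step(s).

Equation: x² - 3 = 0
Fixed-point form: x = (x² + 3)/(2x)
x₀ = 1.54

x_1 = g(1.540000) = 1.744026
x_2 = g(1.744026) = 1.732092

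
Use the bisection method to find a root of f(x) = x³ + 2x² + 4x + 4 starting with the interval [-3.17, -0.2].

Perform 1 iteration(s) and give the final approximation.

f(x) = x³ + 2x² + 4x + 4
Initial interval: [-3.17, -0.2]

Iteration 1:
  c_1 = (-3.170000 + (-0.200000))/2 = -1.685000
  f(c_1) = f(-1.685000) = -1.845644
  f(a) × f(c) ≥ 0, new interval: [-1.685000, -0.200000]

After 1 iteration(s), the approximation is c_1 = -1.685000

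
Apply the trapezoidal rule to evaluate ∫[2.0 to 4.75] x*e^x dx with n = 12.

f(x) = x*e^x
a = 2.0, b = 4.75, n = 12
h = (b - a)/n = 0.229167

Trapezoidal rule: (h/2)[f(x₀) + 2f(x₁) + 2f(x₂) + ... + f(xₙ)]

x_0 = 2.0000, f(x_0) = 14.778112, coefficient = 1
x_1 = 2.2292, f(x_1) = 20.713683, coefficient = 2
x_2 = 2.4583, f(x_2) = 28.726411, coefficient = 2
x_3 = 2.6875, f(x_3) = 39.492524, coefficient = 2
x_4 = 2.9167, f(x_4) = 53.898793, coefficient = 2
x_5 = 3.1458, f(x_5) = 73.106125, coefficient = 2
x_6 = 3.3750, f(x_6) = 98.631958, coefficient = 2
x_7 = 3.6042, f(x_7) = 132.456892, coefficient = 2
x_8 = 3.8333, f(x_8) = 177.162622, coefficient = 2
x_9 = 4.0625, f(x_9) = 236.110177, coefficient = 2
x_10 = 4.2917, f(x_10) = 313.670109, coefficient = 2
x_11 = 4.5208, f(x_11) = 415.519555, coefficient = 2
x_12 = 4.7500, f(x_12) = 549.025352, coefficient = 1

I ≈ (0.229167/2) × 3742.781161 = 428.860341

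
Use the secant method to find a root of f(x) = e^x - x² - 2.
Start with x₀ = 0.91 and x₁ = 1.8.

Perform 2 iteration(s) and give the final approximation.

f(x) = e^x - x² - 2
x₀ = 0.91, x₁ = 1.8

Secant formula: x_{n+1} = x_n - f(x_n)(x_n - x_{n-1})/(f(x_n) - f(x_{n-1}))

Iteration 1:
  f(0.910000) = -0.343777
  f(1.800000) = 0.809647
  x_2 = 1.800000 - 0.809647×(1.800000 - 0.910000)/(0.809647 - (-0.343777))
       = 1.175264
Iteration 2:
  f(1.800000) = 0.809647
  f(1.175264) = -0.142248
  x_3 = 1.175264 - (-0.142248)×(1.175264 - 1.800000)/(-0.142248 - 0.809647)
       = 1.268622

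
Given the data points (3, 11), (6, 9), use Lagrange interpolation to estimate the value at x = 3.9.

Lagrange interpolation formula:
P(x) = Σ yᵢ × Lᵢ(x)
where Lᵢ(x) = Π_{j≠i} (x - xⱼ)/(xᵢ - xⱼ)

L_0(3.9) = (3.9 - 6)/(3 - 6) = 0.700000
L_1(3.9) = (3.9 - 3)/(6 - 3) = 0.300000

P(3.9) = 11×L_0(3.9) + 9×L_1(3.9)
P(3.9) = 10.400000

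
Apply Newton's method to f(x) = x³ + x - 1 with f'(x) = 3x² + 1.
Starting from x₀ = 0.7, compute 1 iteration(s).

f(x) = x³ + x - 1
f'(x) = 3x² + 1
x₀ = 0.7

Newton-Raphson formula: x_{n+1} = x_n - f(x_n)/f'(x_n)

Iteration 1:
  f(0.700000) = 0.043000
  f'(0.700000) = 2.470000
  x_1 = 0.700000 - 0.043000/2.470000 = 0.682591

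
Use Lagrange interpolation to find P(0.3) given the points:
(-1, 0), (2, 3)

Lagrange interpolation formula:
P(x) = Σ yᵢ × Lᵢ(x)
where Lᵢ(x) = Π_{j≠i} (x - xⱼ)/(xᵢ - xⱼ)

L_0(0.3) = (0.3 - 2)/(-1 - 2) = 0.566667
L_1(0.3) = (0.3 - (-1))/(2 - (-1)) = 0.433333

P(0.3) = 0×L_0(0.3) + 3×L_1(0.3)
P(0.3) = 1.300000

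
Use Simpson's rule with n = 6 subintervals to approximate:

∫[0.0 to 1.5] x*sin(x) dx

f(x) = x*sin(x)
a = 0.0, b = 1.5, n = 6
h = (b - a)/n = 0.250000

Simpson's rule: (h/3)[f(x₀) + 4f(x₁) + 2f(x₂) + ... + f(xₙ)]

x_0 = 0.0000, f(x_0) = 0.000000, coefficient = 1
x_1 = 0.2500, f(x_1) = 0.061851, coefficient = 4
x_2 = 0.5000, f(x_2) = 0.239713, coefficient = 2
x_3 = 0.7500, f(x_3) = 0.511229, coefficient = 4
x_4 = 1.0000, f(x_4) = 0.841471, coefficient = 2
x_5 = 1.2500, f(x_5) = 1.186231, coefficient = 4
x_6 = 1.5000, f(x_6) = 1.496242, coefficient = 1

I ≈ (0.250000/3) × 10.695853 = 0.891321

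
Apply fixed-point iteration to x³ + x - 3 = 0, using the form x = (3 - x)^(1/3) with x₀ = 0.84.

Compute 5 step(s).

Equation: x³ + x - 3 = 0
Fixed-point form: x = (3 - x)^(1/3)
x₀ = 0.84

x_1 = g(0.840000) = 1.292661
x_2 = g(1.292661) = 1.195198
x_3 = g(1.195198) = 1.217521
x_4 = g(1.217521) = 1.212481
x_5 = g(1.212481) = 1.213622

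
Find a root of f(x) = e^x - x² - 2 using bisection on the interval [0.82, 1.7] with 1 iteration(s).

f(x) = e^x - x² - 2
Initial interval: [0.82, 1.7]

Iteration 1:
  c_1 = (0.820000 + 1.700000)/2 = 1.260000
  f(c_1) = f(1.260000) = -0.062179
  f(a) × f(c) ≥ 0, new interval: [1.260000, 1.700000]

After 1 iteration(s), the approximation is c_1 = 1.260000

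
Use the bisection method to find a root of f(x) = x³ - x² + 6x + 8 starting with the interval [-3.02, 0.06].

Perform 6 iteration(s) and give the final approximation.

f(x) = x³ - x² + 6x + 8
Initial interval: [-3.02, 0.06]

Iteration 1:
  c_1 = (-3.020000 + 0.060000)/2 = -1.480000
  f(c_1) = f(-1.480000) = -6.312192
  f(a) × f(c) ≥ 0, new interval: [-1.480000, 0.060000]
Iteration 2:
  c_2 = (-1.480000 + 0.060000)/2 = -0.710000
  f(c_2) = f(-0.710000) = 2.877989
  f(a) × f(c) < 0, new interval: [-1.480000, -0.710000]
Iteration 3:
  c_3 = (-1.480000 + (-0.710000))/2 = -1.095000
  f(c_3) = f(-1.095000) = -1.081957
  f(a) × f(c) ≥ 0, new interval: [-1.095000, -0.710000]
Iteration 4:
  c_4 = (-1.095000 + (-0.710000))/2 = -0.902500
  f(c_4) = f(-0.902500) = 1.035402
  f(a) × f(c) < 0, new interval: [-1.095000, -0.902500]
Iteration 5:
  c_5 = (-1.095000 + (-0.902500))/2 = -0.998750
  f(c_5) = f(-0.998750) = 0.013744
  f(a) × f(c) < 0, new interval: [-1.095000, -0.998750]
Iteration 6:
  c_6 = (-1.095000 + (-0.998750))/2 = -1.046875
  f(c_6) = f(-1.046875) = -0.524517
  f(a) × f(c) ≥ 0, new interval: [-1.046875, -0.998750]

After 6 iteration(s), the approximation is c_6 = -1.046875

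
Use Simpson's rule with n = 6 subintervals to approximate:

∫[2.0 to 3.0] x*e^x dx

f(x) = x*e^x
a = 2.0, b = 3.0, n = 6
h = (b - a)/n = 0.166667

Simpson's rule: (h/3)[f(x₀) + 4f(x₁) + 2f(x₂) + ... + f(xₙ)]

x_0 = 2.0000, f(x_0) = 14.778112, coefficient = 1
x_1 = 2.1667, f(x_1) = 18.913133, coefficient = 4
x_2 = 2.3333, f(x_2) = 24.061937, coefficient = 2
x_3 = 2.5000, f(x_3) = 30.456235, coefficient = 4
x_4 = 2.6667, f(x_4) = 38.378443, coefficient = 2
x_5 = 2.8333, f(x_5) = 48.172446, coefficient = 4
x_6 = 3.0000, f(x_6) = 60.256611, coefficient = 1

I ≈ (0.166667/3) × 590.082740 = 32.782374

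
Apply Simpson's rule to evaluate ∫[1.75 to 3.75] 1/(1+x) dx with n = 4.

f(x) = 1/(1+x)
a = 1.75, b = 3.75, n = 4
h = (b - a)/n = 0.500000

Simpson's rule: (h/3)[f(x₀) + 4f(x₁) + 2f(x₂) + ... + f(xₙ)]

x_0 = 1.7500, f(x_0) = 0.363636, coefficient = 1
x_1 = 2.2500, f(x_1) = 0.307692, coefficient = 4
x_2 = 2.7500, f(x_2) = 0.266667, coefficient = 2
x_3 = 3.2500, f(x_3) = 0.235294, coefficient = 4
x_4 = 3.7500, f(x_4) = 0.210526, coefficient = 1

I ≈ (0.500000/3) × 3.279442 = 0.546574
Exact value: 0.546544
Error: 0.000030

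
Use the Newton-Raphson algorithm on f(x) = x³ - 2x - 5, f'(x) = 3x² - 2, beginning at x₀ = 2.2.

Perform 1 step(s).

f(x) = x³ - 2x - 5
f'(x) = 3x² - 2
x₀ = 2.2

Newton-Raphson formula: x_{n+1} = x_n - f(x_n)/f'(x_n)

Iteration 1:
  f(2.200000) = 1.248000
  f'(2.200000) = 12.520000
  x_1 = 2.200000 - 1.248000/12.520000 = 2.100319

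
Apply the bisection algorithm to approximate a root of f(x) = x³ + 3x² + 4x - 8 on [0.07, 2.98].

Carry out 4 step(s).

f(x) = x³ + 3x² + 4x - 8
Initial interval: [0.07, 2.98]

Iteration 1:
  c_1 = (0.070000 + 2.980000)/2 = 1.525000
  f(c_1) = f(1.525000) = 8.623453
  f(a) × f(c) < 0, new interval: [0.070000, 1.525000]
Iteration 2:
  c_2 = (0.070000 + 1.525000)/2 = 0.797500
  f(c_2) = f(0.797500) = -2.394766
  f(a) × f(c) ≥ 0, new interval: [0.797500, 1.525000]
Iteration 3:
  c_3 = (0.797500 + 1.525000)/2 = 1.161250
  f(c_3) = f(1.161250) = 2.256452
  f(a) × f(c) < 0, new interval: [0.797500, 1.161250]
Iteration 4:
  c_4 = (0.797500 + 1.161250)/2 = 0.979375
  f(c_4) = f(0.979375) = -0.265581
  f(a) × f(c) ≥ 0, new interval: [0.979375, 1.161250]

After 4 iteration(s), the approximation is c_4 = 0.979375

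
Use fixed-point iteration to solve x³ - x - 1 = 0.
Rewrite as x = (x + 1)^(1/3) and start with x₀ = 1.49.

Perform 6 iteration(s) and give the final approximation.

Equation: x³ - x - 1 = 0
Fixed-point form: x = (x + 1)^(1/3)
x₀ = 1.49

x_1 = g(1.490000) = 1.355397
x_2 = g(1.355397) = 1.330520
x_3 = g(1.330520) = 1.325819
x_4 = g(1.325819) = 1.324927
x_5 = g(1.324927) = 1.324758
x_6 = g(1.324758) = 1.324726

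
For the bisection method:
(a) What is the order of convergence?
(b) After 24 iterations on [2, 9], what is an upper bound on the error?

(a) Bisection has linear (order 1) convergence; the error is halved each step.

(b) Error bound = (b-a)/2^n = (9 - 2)/2^{24}
    = 7/2^{24}

(a) 1 (linear); (b) error ≤ 4.17e-07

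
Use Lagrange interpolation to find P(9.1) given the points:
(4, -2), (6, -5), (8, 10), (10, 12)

Lagrange interpolation formula:
P(x) = Σ yᵢ × Lᵢ(x)
where Lᵢ(x) = Π_{j≠i} (x - xⱼ)/(xᵢ - xⱼ)

L_0(9.1) = (9.1 - 6)/(4 - 6) × (9.1 - 8)/(4 - 8) × (9.1 - 10)/(4 - 10) = 0.063937
L_1(9.1) = (9.1 - 4)/(6 - 4) × (9.1 - 8)/(6 - 8) × (9.1 - 10)/(6 - 10) = -0.315562
L_2(9.1) = (9.1 - 4)/(8 - 4) × (9.1 - 6)/(8 - 6) × (9.1 - 10)/(8 - 10) = 0.889313
L_3(9.1) = (9.1 - 4)/(10 - 4) × (9.1 - 6)/(10 - 6) × (9.1 - 8)/(10 - 8) = 0.362312

P(9.1) = (-2)×L_0(9.1) + (-5)×L_1(9.1) + 10×L_2(9.1) + 12×L_3(9.1)
P(9.1) = 14.690812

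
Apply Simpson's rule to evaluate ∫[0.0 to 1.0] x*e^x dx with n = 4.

f(x) = x*e^x
a = 0.0, b = 1.0, n = 4
h = (b - a)/n = 0.250000

Simpson's rule: (h/3)[f(x₀) + 4f(x₁) + 2f(x₂) + ... + f(xₙ)]

x_0 = 0.0000, f(x_0) = 0.000000, coefficient = 1
x_1 = 0.2500, f(x_1) = 0.321006, coefficient = 4
x_2 = 0.5000, f(x_2) = 0.824361, coefficient = 2
x_3 = 0.7500, f(x_3) = 1.587750, coefficient = 4
x_4 = 1.0000, f(x_4) = 2.718282, coefficient = 1

I ≈ (0.250000/3) × 12.002029 = 1.000169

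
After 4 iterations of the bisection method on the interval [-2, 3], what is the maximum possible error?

Bisection error bound: |error| ≤ (b-a)/2^n
|error| ≤ (3 - (-2))/2^4 = 5/2^4
|error| ≤ 0.3125000000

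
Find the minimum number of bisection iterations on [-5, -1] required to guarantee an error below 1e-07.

We need (b-a)/2^n ≤ 1e-07
(-1 - (-5))/2^n ≤ 1e-07
4/2^n ≤ 1e-07
2^n ≥ 40000000
n ≥ log₂(40000000) = 25.25
n ≥ 26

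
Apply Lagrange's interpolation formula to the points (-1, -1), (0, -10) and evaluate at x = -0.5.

Lagrange interpolation formula:
P(x) = Σ yᵢ × Lᵢ(x)
where Lᵢ(x) = Π_{j≠i} (x - xⱼ)/(xᵢ - xⱼ)

L_0(-0.5) = (-0.5 - 0)/(-1 - 0) = 0.500000
L_1(-0.5) = (-0.5 - (-1))/(0 - (-1)) = 0.500000

P(-0.5) = (-1)×L_0(-0.5) + (-10)×L_1(-0.5)
P(-0.5) = -5.500000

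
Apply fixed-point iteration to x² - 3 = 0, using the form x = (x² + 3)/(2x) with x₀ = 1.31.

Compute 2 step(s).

Equation: x² - 3 = 0
Fixed-point form: x = (x² + 3)/(2x)
x₀ = 1.31

x_1 = g(1.310000) = 1.800038
x_2 = g(1.800038) = 1.733335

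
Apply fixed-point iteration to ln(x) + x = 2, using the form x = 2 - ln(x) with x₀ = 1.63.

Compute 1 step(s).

Equation: ln(x) + x = 2
Fixed-point form: x = 2 - ln(x)
x₀ = 1.63

x_1 = g(1.630000) = 1.511420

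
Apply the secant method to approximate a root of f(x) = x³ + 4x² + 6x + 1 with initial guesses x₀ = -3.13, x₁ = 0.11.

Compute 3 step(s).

f(x) = x³ + 4x² + 6x + 1
x₀ = -3.13, x₁ = 0.11

Secant formula: x_{n+1} = x_n - f(x_n)(x_n - x_{n-1})/(f(x_n) - f(x_{n-1}))

Iteration 1:
  f(-3.130000) = -9.256697
  f(0.110000) = 1.709731
  x_2 = 0.110000 - 1.709731×(0.110000 - (-3.130000))/(1.709731 - (-9.256697))
       = -0.395135
Iteration 2:
  f(0.110000) = 1.709731
  f(-0.395135) = -0.807977
  x_3 = -0.395135 - (-0.807977)×(-0.395135 - 0.110000)/(-0.807977 - 1.709731)
       = -0.233028
Iteration 3:
  f(-0.395135) = -0.807977
  f(-0.233028) = -0.193615
  x_4 = -0.233028 - (-0.193615)×(-0.233028 - (-0.395135))/(-0.193615 - (-0.807977))
       = -0.181941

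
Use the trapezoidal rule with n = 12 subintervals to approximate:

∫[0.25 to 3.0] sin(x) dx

f(x) = sin(x)
a = 0.25, b = 3.0, n = 12
h = (b - a)/n = 0.229167

Trapezoidal rule: (h/2)[f(x₀) + 2f(x₁) + 2f(x₂) + ... + f(xₙ)]

x_0 = 0.2500, f(x_0) = 0.247404, coefficient = 1
x_1 = 0.4792, f(x_1) = 0.461040, coefficient = 2
x_2 = 0.7083, f(x_2) = 0.650569, coefficient = 2
x_3 = 0.9375, f(x_3) = 0.806081, coefficient = 2
x_4 = 1.1667, f(x_4) = 0.919445, coefficient = 2
x_5 = 1.3958, f(x_5) = 0.984733, coefficient = 2
x_6 = 1.6250, f(x_6) = 0.998531, coefficient = 2
x_7 = 1.8542, f(x_7) = 0.960119, coefficient = 2
x_8 = 2.0833, f(x_8) = 0.871503, coefficient = 2
x_9 = 2.3125, f(x_9) = 0.737319, coefficient = 2
x_10 = 2.5417, f(x_10) = 0.564581, coefficient = 2
x_11 = 2.7708, f(x_11) = 0.362323, coefficient = 2
x_12 = 3.0000, f(x_12) = 0.141120, coefficient = 1

I ≈ (0.229167/2) × 17.021013 = 1.950324
Exact value: 1.958905
Error: 0.008581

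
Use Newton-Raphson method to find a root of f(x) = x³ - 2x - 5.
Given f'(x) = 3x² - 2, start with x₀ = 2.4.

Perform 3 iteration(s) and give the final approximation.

f(x) = x³ - 2x - 5
f'(x) = 3x² - 2
x₀ = 2.4

Newton-Raphson formula: x_{n+1} = x_n - f(x_n)/f'(x_n)

Iteration 1:
  f(2.400000) = 4.024000
  f'(2.400000) = 15.280000
  x_1 = 2.400000 - 4.024000/15.280000 = 2.136649
Iteration 2:
  f(2.136649) = 0.481082
  f'(2.136649) = 11.695810
  x_2 = 2.136649 - 0.481082/11.695810 = 2.095516
Iteration 3:
  f(2.095516) = 0.010775
  f'(2.095516) = 11.173567
  x_3 = 2.095516 - 0.010775/11.173567 = 2.094552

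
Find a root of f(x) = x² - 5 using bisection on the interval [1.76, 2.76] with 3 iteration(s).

f(x) = x² - 5
Initial interval: [1.76, 2.76]

Iteration 1:
  c_1 = (1.760000 + 2.760000)/2 = 2.260000
  f(c_1) = f(2.260000) = 0.107600
  f(a) × f(c) < 0, new interval: [1.760000, 2.260000]
Iteration 2:
  c_2 = (1.760000 + 2.260000)/2 = 2.010000
  f(c_2) = f(2.010000) = -0.959900
  f(a) × f(c) ≥ 0, new interval: [2.010000, 2.260000]
Iteration 3:
  c_3 = (2.010000 + 2.260000)/2 = 2.135000
  f(c_3) = f(2.135000) = -0.441775
  f(a) × f(c) ≥ 0, new interval: [2.135000, 2.260000]

After 3 iteration(s), the approximation is c_3 = 2.135000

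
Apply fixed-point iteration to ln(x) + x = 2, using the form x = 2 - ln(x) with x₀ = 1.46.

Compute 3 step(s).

Equation: ln(x) + x = 2
Fixed-point form: x = 2 - ln(x)
x₀ = 1.46

x_1 = g(1.460000) = 1.621564
x_2 = g(1.621564) = 1.516609
x_3 = g(1.516609) = 1.583523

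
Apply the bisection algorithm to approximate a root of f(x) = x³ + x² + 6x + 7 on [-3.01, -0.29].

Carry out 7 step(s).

f(x) = x³ + x² + 6x + 7
Initial interval: [-3.01, -0.29]

Iteration 1:
  c_1 = (-3.010000 + (-0.290000))/2 = -1.650000
  f(c_1) = f(-1.650000) = -4.669625
  f(a) × f(c) ≥ 0, new interval: [-1.650000, -0.290000]
Iteration 2:
  c_2 = (-1.650000 + (-0.290000))/2 = -0.970000
  f(c_2) = f(-0.970000) = 1.208227
  f(a) × f(c) < 0, new interval: [-1.650000, -0.970000]
Iteration 3:
  c_3 = (-1.650000 + (-0.970000))/2 = -1.310000
  f(c_3) = f(-1.310000) = -1.391991
  f(a) × f(c) ≥ 0, new interval: [-1.310000, -0.970000]
Iteration 4:
  c_4 = (-1.310000 + (-0.970000))/2 = -1.140000
  f(c_4) = f(-1.140000) = -0.021944
  f(a) × f(c) ≥ 0, new interval: [-1.140000, -0.970000]
Iteration 5:
  c_5 = (-1.140000 + (-0.970000))/2 = -1.055000
  f(c_5) = f(-1.055000) = 0.608784
  f(a) × f(c) < 0, new interval: [-1.140000, -1.055000]
Iteration 6:
  c_6 = (-1.140000 + (-1.055000))/2 = -1.097500
  f(c_6) = f(-1.097500) = 0.297561
  f(a) × f(c) < 0, new interval: [-1.140000, -1.097500]
Iteration 7:
  c_7 = (-1.140000 + (-1.097500))/2 = -1.118750
  f(c_7) = f(-1.118750) = 0.138872
  f(a) × f(c) < 0, new interval: [-1.140000, -1.118750]

After 7 iteration(s), the approximation is c_7 = -1.118750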